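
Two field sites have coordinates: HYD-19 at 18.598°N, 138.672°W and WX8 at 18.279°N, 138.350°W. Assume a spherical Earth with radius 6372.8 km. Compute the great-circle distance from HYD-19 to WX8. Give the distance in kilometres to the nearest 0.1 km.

Δφ = -0.3190°,  Δλ = 0.3220°
a = sin²(Δφ/2) + cos φ₁ cos φ₂ sin²(Δλ/2) = 0.000015
c = 2·arcsin(√a) = 0.007709 rad = 0.4417°
d = R·c = 6372.8 × 0.007709 = 49.1 km

49.1 km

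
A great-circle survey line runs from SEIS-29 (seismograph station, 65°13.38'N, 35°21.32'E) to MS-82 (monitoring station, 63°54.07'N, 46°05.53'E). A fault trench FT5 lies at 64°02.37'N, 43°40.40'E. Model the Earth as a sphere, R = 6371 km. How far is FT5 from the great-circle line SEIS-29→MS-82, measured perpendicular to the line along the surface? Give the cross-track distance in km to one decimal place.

SEIS-29: φ = +65.22300°, λ = +35.35533°
MS-82: φ = +63.90117°, λ = +46.09217°
FT5: φ = +64.03950°, λ = +43.67333°
δ₁₃ = central angle SEIS-29→FT5 = 0.065483 rad  (haversine)
θ₁₃ = bearing SEIS-29→FT5 = 104.581°,  θ₁₂ = bearing SEIS-29→MS-82 = 101.098°
dₓₜ = R·arcsin(sin δ₁₃ · sin(θ₁₃ − θ₁₂)) = 6371·arcsin(0.06544·sin(3.483°)) = 25.331 km
|dₓₜ| = 25.331 km

25.3 km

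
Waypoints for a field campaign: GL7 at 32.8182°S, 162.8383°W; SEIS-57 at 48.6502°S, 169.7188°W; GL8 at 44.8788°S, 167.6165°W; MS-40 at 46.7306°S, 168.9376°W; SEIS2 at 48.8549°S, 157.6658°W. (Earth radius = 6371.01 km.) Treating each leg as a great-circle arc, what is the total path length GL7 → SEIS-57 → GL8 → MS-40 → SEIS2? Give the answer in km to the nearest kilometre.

3404 km

GL7→SEIS-57: c = 0.290617 rad, d = 1851.52 km
SEIS-57→GL8: c = 0.070451 rad, d = 448.85 km
GL8→MS-40: c = 0.036095 rad, d = 229.96 km
MS-40→SEIS2: c = 0.137121 rad, d = 873.60 km
Total = 1851.52 + 448.85 + 229.96 + 873.60 = 3403.93 km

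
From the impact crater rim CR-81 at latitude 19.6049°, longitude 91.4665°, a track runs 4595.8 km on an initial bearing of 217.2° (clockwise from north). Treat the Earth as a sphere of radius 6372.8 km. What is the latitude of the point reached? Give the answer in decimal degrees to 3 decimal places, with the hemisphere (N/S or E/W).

14.089°S

δ = d/R = 4595.8/6372.8 = 0.721159 rad
φ₂ = arcsin(sin φ₁ cos δ + cos φ₁ sin δ cos θ)
   = arcsin(0.33553·0.75104 + 0.94203·0.66026·-0.79653) = -14.08888°
λ₂ = λ₁ + atan2(sin θ sin δ cos φ₁, cos δ − sin φ₁ sin φ₂) = 67.16299°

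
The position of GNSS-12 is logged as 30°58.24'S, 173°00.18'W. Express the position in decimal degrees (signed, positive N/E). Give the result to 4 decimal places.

lat: 30.9707° S → -30.9707°
lon: 173.0030° W → -173.0030°

-30.9707°, -173.0030°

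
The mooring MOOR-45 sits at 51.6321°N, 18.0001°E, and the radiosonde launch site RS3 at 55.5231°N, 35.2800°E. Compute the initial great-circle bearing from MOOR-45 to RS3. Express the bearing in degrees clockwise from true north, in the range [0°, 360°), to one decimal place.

62.4°

Δλ = 17.2799°
y = sin Δλ · cos φ₂ = 0.168147
x = cos φ₁ sin φ₂ − sin φ₁ cos φ₂ cos Δλ = 0.087891
θ = atan2(y, x) = 62.4038° → 62.4038° (mod 360°)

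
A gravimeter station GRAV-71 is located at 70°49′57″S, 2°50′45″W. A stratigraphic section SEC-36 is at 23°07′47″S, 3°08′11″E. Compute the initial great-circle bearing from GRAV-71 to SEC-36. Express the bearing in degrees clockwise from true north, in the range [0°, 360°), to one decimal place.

GRAV-71: φ = -70.83250°, λ = -2.84583°
SEC-36: φ = -23.12972°, λ = +3.13639°
Δλ = 5.9822°
y = sin Δλ · cos φ₂ = 0.095842
x = cos φ₁ sin φ₂ − sin φ₁ cos φ₂ cos Δλ = 0.734933
θ = atan2(y, x) = 7.4300° → 7.4300° (mod 360°)

7.4°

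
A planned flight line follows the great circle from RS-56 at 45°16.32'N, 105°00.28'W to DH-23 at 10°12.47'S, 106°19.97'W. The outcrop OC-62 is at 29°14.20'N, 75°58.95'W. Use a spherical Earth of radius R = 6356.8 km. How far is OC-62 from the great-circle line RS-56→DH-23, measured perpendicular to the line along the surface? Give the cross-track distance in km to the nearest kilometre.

2816 km

RS-56: φ = +45.27200°, λ = -105.00467°
DH-23: φ = -10.20783°, λ = -106.33283°
OC-62: φ = +29.23667°, λ = -75.98250°
δ₁₃ = central angle RS-56→OC-62 = 0.486486 rad  (haversine)
θ₁₃ = bearing RS-56→OC-62 = 115.108°,  θ₁₂ = bearing RS-56→DH-23 = 181.586°
dₓₜ = R·arcsin(sin δ₁₃ · sin(θ₁₃ − θ₁₂)) = 6356.8·arcsin(0.46752·sin(-66.478°)) = -2816.221 km
|dₓₜ| = 2816.221 km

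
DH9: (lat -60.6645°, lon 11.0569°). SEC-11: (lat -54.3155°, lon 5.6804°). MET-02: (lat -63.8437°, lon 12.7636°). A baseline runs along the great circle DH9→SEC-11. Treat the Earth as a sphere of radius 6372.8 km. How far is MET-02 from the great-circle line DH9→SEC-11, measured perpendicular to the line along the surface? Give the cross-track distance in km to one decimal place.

δ₁₃ = central angle DH9→MET-02 = 0.057189 rad  (haversine)
θ₁₃ = bearing DH9→MET-02 = 166.721°,  θ₁₂ = bearing DH9→SEC-11 = 333.231°
dₓₜ = R·arcsin(sin δ₁₃ · sin(θ₁₃ − θ₁₂)) = 6372.8·arcsin(0.05716·sin(-166.510°)) = -84.974 km
|dₓₜ| = 84.974 km

85.0 km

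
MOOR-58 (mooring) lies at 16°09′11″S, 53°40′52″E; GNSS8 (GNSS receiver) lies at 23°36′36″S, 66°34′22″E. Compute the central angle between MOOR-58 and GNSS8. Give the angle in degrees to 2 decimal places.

MOOR-58: φ = -16.15306°, λ = +53.68111°
GNSS8: φ = -23.61000°, λ = +66.57278°
Δφ = -7.4569°,  Δλ = 12.8917°
a = sin²(Δφ/2) + cos φ₁ cos φ₂ sin²(Δλ/2) = 0.015321
c = 2·arcsin(√a) = 0.248192 rad = 14.2204°

14.22°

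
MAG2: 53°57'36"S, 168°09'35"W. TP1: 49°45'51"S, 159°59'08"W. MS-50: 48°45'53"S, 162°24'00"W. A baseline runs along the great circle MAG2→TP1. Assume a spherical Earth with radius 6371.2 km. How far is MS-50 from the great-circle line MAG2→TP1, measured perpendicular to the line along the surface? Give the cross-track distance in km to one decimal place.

199.8 km

MAG2: φ = -53.96000°, λ = -168.15972°
TP1: φ = -49.76417°, λ = -159.98556°
MS-50: φ = -48.76472°, λ = -162.40000°
δ₁₃ = central angle MAG2→MS-50 = 0.110201 rad  (haversine)
θ₁₃ = bearing MAG2→MS-50 = 36.976°,  θ₁₂ = bearing MAG2→TP1 = 53.540°
dₓₜ = R·arcsin(sin δ₁₃ · sin(θ₁₃ − θ₁₂)) = 6371.2·arcsin(0.10998·sin(-16.564°)) = -199.786 km
|dₓₜ| = 199.786 km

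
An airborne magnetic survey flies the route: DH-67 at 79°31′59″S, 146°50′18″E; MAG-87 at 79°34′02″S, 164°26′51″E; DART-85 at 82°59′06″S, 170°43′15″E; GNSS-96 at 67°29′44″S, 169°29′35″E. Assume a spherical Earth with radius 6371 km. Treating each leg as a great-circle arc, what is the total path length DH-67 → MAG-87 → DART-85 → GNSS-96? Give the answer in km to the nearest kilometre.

DH-67: φ = -79.53306°, λ = +146.83833°
MAG-87: φ = -79.56722°, λ = +164.44750°
DART-85: φ = -82.98500°, λ = +170.72083°
GNSS-96: φ = -67.49556°, λ = +169.49306°
DH-67→MAG-87: c = 0.055535 rad, d = 353.81 km
MAG-87→DART-85: c = 0.061833 rad, d = 393.94 km
DART-85→GNSS-96: c = 0.270382 rad, d = 1722.60 km
Total = 353.81 + 393.94 + 1722.60 = 2470.35 km

2470 km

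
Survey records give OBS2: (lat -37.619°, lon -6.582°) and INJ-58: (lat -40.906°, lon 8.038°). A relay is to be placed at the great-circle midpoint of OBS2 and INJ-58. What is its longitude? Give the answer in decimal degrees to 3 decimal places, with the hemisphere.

0.556°E

Bx = cos φ₂ cos Δλ = 0.731313,  By = cos φ₂ sin Δλ = 0.190766
φₘ = atan2(sin φ₁ + sin φ₂, √((cos φ₁ + Bx)² + By²)) = -39.49168°
λₘ = λ₁ + atan2(By, cos φ₁ + Bx) = 0.55562°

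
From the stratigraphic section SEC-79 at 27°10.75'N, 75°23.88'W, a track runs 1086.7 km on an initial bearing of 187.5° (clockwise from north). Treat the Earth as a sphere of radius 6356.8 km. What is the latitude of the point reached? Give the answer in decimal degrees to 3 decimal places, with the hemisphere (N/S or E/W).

17.462°N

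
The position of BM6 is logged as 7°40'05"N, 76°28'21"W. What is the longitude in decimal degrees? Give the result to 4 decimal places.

76.4725°W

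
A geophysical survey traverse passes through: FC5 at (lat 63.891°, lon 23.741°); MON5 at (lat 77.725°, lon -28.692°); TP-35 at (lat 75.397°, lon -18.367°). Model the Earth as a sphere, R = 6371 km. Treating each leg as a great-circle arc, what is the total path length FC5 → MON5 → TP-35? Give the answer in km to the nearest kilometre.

2690 km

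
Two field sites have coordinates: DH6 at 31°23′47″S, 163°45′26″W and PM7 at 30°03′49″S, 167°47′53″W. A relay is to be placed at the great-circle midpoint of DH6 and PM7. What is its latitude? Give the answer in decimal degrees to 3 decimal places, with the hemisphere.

DH6: φ = -31.39639°, λ = -163.75722°
PM7: φ = -30.06361°, λ = -167.79806°
Bx = cos φ₂ cos Δλ = 0.863318,  By = cos φ₂ sin Δλ = -0.060987
φₘ = atan2(sin φ₁ + sin φ₂, √((cos φ₁ + Bx)² + By²)) = -30.74565°
λₘ = λ₁ + atan2(By, cos φ₁ + Bx) = -165.79161°

30.746°S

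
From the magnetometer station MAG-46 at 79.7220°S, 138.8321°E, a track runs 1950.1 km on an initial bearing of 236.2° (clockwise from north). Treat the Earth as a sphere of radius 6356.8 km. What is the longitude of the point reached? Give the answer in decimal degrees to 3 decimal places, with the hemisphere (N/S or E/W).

49.927°E

δ = d/R = 1950.1/6356.8 = 0.306774 rad
φ₂ = arcsin(sin φ₁ cos δ + cos φ₁ sin δ cos θ)
   = arcsin(-0.98395·0.95331 + 0.17842·0.30198·-0.55630) = -75.46387°
λ₂ = λ₁ + atan2(sin θ sin δ cos φ₁, cos δ − sin φ₁ sin φ₂) = 49.92726°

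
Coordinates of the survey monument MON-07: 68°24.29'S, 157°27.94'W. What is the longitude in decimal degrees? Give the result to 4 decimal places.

157.4657°W

157° + 27.94′/60 = 157 + 0.46567 = 157.4657°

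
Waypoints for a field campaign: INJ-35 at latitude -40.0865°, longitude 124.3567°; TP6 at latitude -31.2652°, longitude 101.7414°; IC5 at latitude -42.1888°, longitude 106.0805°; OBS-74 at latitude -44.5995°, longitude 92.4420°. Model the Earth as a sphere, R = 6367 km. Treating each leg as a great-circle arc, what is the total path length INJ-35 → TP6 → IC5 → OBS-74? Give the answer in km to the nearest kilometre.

4661 km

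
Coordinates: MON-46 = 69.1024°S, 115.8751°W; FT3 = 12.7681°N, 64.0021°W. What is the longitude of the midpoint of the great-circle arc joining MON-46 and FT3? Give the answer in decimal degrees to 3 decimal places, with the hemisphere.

Bx = cos φ₂ cos Δλ = 0.602140,  By = cos φ₂ sin Δλ = 0.767192
φₘ = atan2(sin φ₁ + sin φ₂, √((cos φ₁ + Bx)² + By²)) = -30.14796°
λₘ = λ₁ + atan2(By, cos φ₁ + Bx) = -77.21086°

77.211°W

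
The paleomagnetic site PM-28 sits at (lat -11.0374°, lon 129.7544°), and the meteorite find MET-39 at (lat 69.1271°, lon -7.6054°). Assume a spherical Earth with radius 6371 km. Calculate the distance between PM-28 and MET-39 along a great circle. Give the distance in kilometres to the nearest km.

Δφ = 80.1645°,  Δλ = -137.3598°
a = sin²(Δφ/2) + cos φ₁ cos φ₂ sin²(Δλ/2) = 0.718068
c = 2·arcsin(√a) = 2.022097 rad = 115.8576°
d = R·c = 6371 × 2.022097 = 12882.8 km

12883 km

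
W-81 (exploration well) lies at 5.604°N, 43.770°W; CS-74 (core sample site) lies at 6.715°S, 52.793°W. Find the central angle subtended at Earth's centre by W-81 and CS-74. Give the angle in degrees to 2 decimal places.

15.26°

Δφ = -12.3190°,  Δλ = -9.0230°
a = sin²(Δφ/2) + cos φ₁ cos φ₂ sin²(Δλ/2) = 0.017628
c = 2·arcsin(√a) = 0.266327 rad = 15.2594°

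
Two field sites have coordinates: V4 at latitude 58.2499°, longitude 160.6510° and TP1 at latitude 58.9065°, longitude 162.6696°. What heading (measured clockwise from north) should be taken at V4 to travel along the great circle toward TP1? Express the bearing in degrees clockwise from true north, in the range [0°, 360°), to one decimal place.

57.2°

Δλ = 2.0186°
y = sin Δλ · cos φ₂ = 0.018191
x = cos φ₁ sin φ₂ − sin φ₁ cos φ₂ cos Δλ = 0.011732
θ = atan2(y, x) = 57.1803° → 57.1803° (mod 360°)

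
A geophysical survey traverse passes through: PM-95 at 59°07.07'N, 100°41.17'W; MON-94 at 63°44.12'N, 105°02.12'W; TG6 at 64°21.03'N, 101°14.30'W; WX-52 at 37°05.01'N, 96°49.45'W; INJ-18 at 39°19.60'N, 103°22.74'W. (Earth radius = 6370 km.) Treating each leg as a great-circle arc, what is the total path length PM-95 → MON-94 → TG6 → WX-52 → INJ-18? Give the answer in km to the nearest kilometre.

4430 km

PM-95: φ = +59.11783°, λ = -100.68617°
MON-94: φ = +63.73533°, λ = -105.03533°
TG6: φ = +64.35050°, λ = -101.23833°
WX-52: φ = +37.08350°, λ = -96.82417°
INJ-18: φ = +39.32667°, λ = -103.37900°
PM-95→MON-94: c = 0.088343 rad, d = 562.75 km
MON-94→TG6: c = 0.030924 rad, d = 196.98 km
TG6→WX-52: c = 0.478130 rad, d = 3045.69 km
WX-52→INJ-18: c = 0.098021 rad, d = 624.40 km
Total = 562.75 + 196.98 + 3045.69 + 624.40 = 4429.81 km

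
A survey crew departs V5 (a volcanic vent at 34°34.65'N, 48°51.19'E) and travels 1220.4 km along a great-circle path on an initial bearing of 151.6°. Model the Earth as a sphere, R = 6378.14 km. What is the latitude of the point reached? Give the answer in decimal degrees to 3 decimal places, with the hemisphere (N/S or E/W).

24.798°N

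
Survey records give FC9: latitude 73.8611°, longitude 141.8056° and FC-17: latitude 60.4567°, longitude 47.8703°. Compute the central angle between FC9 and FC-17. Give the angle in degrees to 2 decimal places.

Δφ = -13.4044°,  Δλ = -93.9353°
a = sin²(Δφ/2) + cos φ₁ cos φ₂ sin²(Δλ/2) = 0.086854
c = 2·arcsin(√a) = 0.598305 rad = 34.2804°

34.28°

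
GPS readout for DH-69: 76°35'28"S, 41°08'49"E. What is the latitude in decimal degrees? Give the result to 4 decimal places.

76° + 35′/60 + 28″/3600 = 76 + 0.58333 + 0.00778 = 76.5911°

76.5911°S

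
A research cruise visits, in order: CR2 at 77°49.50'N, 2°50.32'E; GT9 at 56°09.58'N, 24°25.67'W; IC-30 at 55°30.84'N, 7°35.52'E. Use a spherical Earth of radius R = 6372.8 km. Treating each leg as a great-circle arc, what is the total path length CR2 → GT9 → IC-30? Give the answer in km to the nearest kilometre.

4609 km

CR2: φ = +77.82500°, λ = +2.83867°
GT9: φ = +56.15967°, λ = -24.42783°
IC-30: φ = +55.51400°, λ = +7.59200°
CR2→GT9: c = 0.412039 rad, d = 2625.84 km
GT9→IC-30: c = 0.311200 rad, d = 1983.21 km
Total = 2625.84 + 1983.21 = 4609.05 km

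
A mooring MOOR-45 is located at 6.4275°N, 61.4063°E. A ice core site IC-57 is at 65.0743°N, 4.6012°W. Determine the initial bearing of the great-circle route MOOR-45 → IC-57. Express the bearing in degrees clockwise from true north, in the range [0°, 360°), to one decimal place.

Δλ = -66.0075°
y = sin Δλ · cos φ₂ = -0.385029
x = cos φ₁ sin φ₂ − sin φ₁ cos φ₂ cos Δλ = 0.881971
θ = atan2(y, x) = -23.5839° → 336.4161° (mod 360°)

336.4°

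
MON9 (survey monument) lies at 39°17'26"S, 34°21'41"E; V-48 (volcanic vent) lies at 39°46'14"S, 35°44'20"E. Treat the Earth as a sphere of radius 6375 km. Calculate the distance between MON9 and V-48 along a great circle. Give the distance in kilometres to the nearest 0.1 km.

129.7 km

MON9: φ = -39.29056°, λ = +34.36139°
V-48: φ = -39.77056°, λ = +35.73889°
Δφ = -0.4800°,  Δλ = 1.3775°
a = sin²(Δφ/2) + cos φ₁ cos φ₂ sin²(Δλ/2) = 0.000104
c = 2·arcsin(√a) = 0.020347 rad = 1.1658°
d = R·c = 6375 × 0.020347 = 129.7 km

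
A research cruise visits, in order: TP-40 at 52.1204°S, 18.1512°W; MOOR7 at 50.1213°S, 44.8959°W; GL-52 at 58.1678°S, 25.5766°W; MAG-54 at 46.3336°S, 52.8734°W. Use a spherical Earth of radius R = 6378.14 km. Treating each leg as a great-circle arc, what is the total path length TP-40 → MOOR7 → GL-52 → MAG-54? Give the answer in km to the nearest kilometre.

5662 km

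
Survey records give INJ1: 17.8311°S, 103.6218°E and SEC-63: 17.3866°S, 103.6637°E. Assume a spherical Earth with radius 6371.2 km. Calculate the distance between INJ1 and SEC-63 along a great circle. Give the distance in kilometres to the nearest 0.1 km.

Δφ = 0.4445°,  Δλ = 0.0419°
a = sin²(Δφ/2) + cos φ₁ cos φ₂ sin²(Δλ/2) = 0.000015
c = 2·arcsin(√a) = 0.007789 rad = 0.4463°
d = R·c = 6371.2 × 0.007789 = 49.6 km

49.6 km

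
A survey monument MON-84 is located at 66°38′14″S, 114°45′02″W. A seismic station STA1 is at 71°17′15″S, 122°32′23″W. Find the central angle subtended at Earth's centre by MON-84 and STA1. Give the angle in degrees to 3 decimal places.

MON-84: φ = -66.63722°, λ = -114.75056°
STA1: φ = -71.28750°, λ = -122.53972°
Δφ = -4.6503°,  Δλ = -7.7892°
a = sin²(Δφ/2) + cos φ₁ cos φ₂ sin²(Δλ/2) = 0.002233
c = 2·arcsin(√a) = 0.094541 rad = 5.4168°

5.417°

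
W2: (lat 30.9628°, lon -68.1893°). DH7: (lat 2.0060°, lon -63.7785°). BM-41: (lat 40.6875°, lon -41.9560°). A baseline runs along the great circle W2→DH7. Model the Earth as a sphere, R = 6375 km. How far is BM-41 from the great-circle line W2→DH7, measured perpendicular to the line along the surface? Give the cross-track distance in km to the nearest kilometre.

δ₁₃ = central angle W2→BM-41 = 0.406124 rad  (haversine)
θ₁₃ = bearing W2→BM-41 = 58.043°,  θ₁₂ = bearing W2→DH7 = 170.951°
dₓₜ = R·arcsin(sin δ₁₃ · sin(θ₁₃ − θ₁₂)) = 6375·arcsin(0.39505·sin(-112.909°)) = -2374.328 km
|dₓₜ| = 2374.328 km

2374 km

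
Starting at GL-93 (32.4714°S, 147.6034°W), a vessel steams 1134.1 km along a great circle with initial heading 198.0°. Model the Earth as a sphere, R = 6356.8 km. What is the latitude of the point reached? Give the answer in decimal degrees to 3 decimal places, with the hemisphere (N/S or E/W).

δ = d/R = 1134.1/6356.8 = 0.178407 rad
φ₂ = arcsin(sin φ₁ cos δ + cos φ₁ sin δ cos θ)
   = arcsin(-0.53688·0.98413 + 0.84366·0.17746·-0.95106) = -42.12476°
λ₂ = λ₁ + atan2(sin θ sin δ cos φ₁, cos δ − sin φ₁ sin φ₂) = -151.84361°

42.125°S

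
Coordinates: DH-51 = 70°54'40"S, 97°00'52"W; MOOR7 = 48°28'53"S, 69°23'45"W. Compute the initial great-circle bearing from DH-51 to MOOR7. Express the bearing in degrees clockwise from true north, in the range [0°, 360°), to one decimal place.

DH-51: φ = -70.91111°, λ = -97.01444°
MOOR7: φ = -48.48139°, λ = -69.39583°
Δλ = 27.6186°
y = sin Δλ · cos φ₂ = 0.307293
x = cos φ₁ sin φ₂ − sin φ₁ cos φ₂ cos Δλ = 0.310172
θ = atan2(y, x) = 44.7328° → 44.7328° (mod 360°)

44.7°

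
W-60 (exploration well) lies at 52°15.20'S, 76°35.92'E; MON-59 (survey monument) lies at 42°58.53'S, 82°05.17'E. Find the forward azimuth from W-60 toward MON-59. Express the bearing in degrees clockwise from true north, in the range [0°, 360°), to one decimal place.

W-60: φ = -52.25333°, λ = +76.59867°
MON-59: φ = -42.97550°, λ = +82.08617°
Δλ = 5.4875°
y = sin Δλ · cos φ₂ = 0.069966
x = cos φ₁ sin φ₂ − sin φ₁ cos φ₂ cos Δλ = 0.158571
θ = atan2(y, x) = 23.8085° → 23.8085° (mod 360°)

23.8°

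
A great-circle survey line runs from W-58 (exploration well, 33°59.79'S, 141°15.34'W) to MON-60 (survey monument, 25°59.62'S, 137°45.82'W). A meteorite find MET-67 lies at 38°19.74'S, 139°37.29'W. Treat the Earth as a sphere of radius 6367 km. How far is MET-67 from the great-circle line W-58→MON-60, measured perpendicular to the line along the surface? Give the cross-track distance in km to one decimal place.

W-58: φ = -33.99650°, λ = -141.25567°
MON-60: φ = -25.99367°, λ = -137.76367°
MET-67: φ = -38.32900°, λ = -139.62150°
δ₁₃ = central angle W-58→MET-67 = 0.079040 rad  (haversine)
θ₁₃ = bearing W-58→MET-67 = 163.541°,  θ₁₂ = bearing W-58→MON-60 = 21.598°
dₓₜ = R·arcsin(sin δ₁₃ · sin(θ₁₃ − θ₁₂)) = 6367·arcsin(0.07896·sin(141.943°)) = 310.028 km
|dₓₜ| = 310.028 km

310.0 km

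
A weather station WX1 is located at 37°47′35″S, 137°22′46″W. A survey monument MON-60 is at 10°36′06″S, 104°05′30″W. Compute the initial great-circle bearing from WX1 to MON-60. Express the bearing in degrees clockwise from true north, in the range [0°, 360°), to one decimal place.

56.4°

WX1: φ = -37.79306°, λ = -137.37944°
MON-60: φ = -10.60167°, λ = -104.09167°
Δλ = 33.2878°
y = sin Δλ · cos φ₂ = 0.539476
x = cos φ₁ sin φ₂ − sin φ₁ cos φ₂ cos Δλ = 0.358133
θ = atan2(y, x) = 56.4216° → 56.4216° (mod 360°)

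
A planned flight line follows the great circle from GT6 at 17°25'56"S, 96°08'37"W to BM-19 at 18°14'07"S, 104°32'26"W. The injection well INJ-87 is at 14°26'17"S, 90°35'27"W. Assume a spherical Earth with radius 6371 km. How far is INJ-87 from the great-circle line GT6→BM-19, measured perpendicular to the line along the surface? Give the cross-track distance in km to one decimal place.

GT6: φ = -17.43222°, λ = -96.14361°
BM-19: φ = -18.23528°, λ = -104.54056°
INJ-87: φ = -14.43806°, λ = -90.59083°
δ₁₃ = central angle GT6→INJ-87 = 0.106829 rad  (haversine)
θ₁₃ = bearing GT6→INJ-87 = 61.503°,  θ₁₂ = bearing GT6→BM-19 = 262.985°
dₓₜ = R·arcsin(sin δ₁₃ · sin(θ₁₃ − θ₁₂)) = 6371·arcsin(0.10663·sin(-201.483°)) = 248.841 km
|dₓₜ| = 248.841 km

248.8 km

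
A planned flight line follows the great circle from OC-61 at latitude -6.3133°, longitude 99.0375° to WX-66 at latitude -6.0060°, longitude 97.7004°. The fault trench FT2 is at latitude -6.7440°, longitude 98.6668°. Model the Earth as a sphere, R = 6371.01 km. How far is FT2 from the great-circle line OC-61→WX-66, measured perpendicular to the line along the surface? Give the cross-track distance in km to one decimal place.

δ₁₃ = central angle OC-61→FT2 = 0.009891 rad  (haversine)
θ₁₃ = bearing OC-61→FT2 = 220.513°,  θ₁₂ = bearing OC-61→WX-66 = 282.944°
dₓₜ = R·arcsin(sin δ₁₃ · sin(θ₁₃ − θ₁₂)) = 6371.01·arcsin(0.00989·sin(-62.430°)) = -55.858 km
|dₓₜ| = 55.858 km

55.9 km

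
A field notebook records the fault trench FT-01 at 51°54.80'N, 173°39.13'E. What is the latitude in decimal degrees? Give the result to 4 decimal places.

51° + 54.80′/60 = 51 + 0.91333 = 51.9133°

51.9133°N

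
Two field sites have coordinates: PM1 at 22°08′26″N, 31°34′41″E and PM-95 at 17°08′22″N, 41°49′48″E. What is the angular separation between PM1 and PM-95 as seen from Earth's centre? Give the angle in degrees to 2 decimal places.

PM1: φ = +22.14056°, λ = +31.57806°
PM-95: φ = +17.13944°, λ = +41.83000°
Δφ = -5.0011°,  Δλ = 10.2519°
a = sin²(Δφ/2) + cos φ₁ cos φ₂ sin²(Δλ/2) = 0.008969
c = 2·arcsin(√a) = 0.189696 rad = 10.8688°

10.87°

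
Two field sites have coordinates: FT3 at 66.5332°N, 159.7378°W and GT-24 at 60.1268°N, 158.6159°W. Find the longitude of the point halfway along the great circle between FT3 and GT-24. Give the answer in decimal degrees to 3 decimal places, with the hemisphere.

159.114°W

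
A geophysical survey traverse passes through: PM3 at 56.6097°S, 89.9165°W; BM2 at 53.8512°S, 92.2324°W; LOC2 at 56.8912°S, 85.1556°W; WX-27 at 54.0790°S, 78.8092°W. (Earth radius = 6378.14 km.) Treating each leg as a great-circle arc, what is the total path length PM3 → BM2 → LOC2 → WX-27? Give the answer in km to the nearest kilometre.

1409 km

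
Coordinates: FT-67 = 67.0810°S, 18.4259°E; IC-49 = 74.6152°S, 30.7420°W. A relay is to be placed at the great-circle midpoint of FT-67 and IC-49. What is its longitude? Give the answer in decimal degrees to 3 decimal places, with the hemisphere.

Bx = cos φ₂ cos Δλ = 0.173465,  By = cos φ₂ sin Δλ = -0.200734
φₘ = atan2(sin φ₁ + sin φ₂, √((cos φ₁ + Bx)² + By²)) = -72.41138°
λₘ = λ₁ + atan2(By, cos φ₁ + Bx) = -1.20085°

1.201°W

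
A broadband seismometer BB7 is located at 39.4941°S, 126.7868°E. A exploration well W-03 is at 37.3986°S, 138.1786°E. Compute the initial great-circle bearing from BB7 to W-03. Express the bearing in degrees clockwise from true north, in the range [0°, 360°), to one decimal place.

Δλ = 11.3918°
y = sin Δλ · cos φ₂ = 0.156913
x = cos φ₁ sin φ₂ − sin φ₁ cos φ₂ cos Δλ = 0.026611
θ = atan2(y, x) = 80.3746° → 80.3746° (mod 360°)

80.4°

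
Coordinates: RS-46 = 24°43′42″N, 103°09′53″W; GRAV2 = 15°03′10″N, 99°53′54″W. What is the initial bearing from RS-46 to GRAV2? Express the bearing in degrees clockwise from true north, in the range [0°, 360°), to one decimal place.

RS-46: φ = +24.72833°, λ = -103.16472°
GRAV2: φ = +15.05278°, λ = -99.89833°
Δλ = 3.2664°
y = sin Δλ · cos φ₂ = 0.055023
x = cos φ₁ sin φ₂ − sin φ₁ cos φ₂ cos Δλ = -0.167413
θ = atan2(y, x) = 161.8059° → 161.8059° (mod 360°)

161.8°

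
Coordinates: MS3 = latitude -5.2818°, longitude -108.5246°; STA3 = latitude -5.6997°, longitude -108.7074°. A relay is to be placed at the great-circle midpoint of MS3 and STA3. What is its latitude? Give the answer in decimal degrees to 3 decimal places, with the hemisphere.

Bx = cos φ₂ cos Δλ = 0.995051,  By = cos φ₂ sin Δλ = -0.003175
φₘ = atan2(sin φ₁ + sin φ₂, √((cos φ₁ + Bx)² + By²)) = -5.49076°
λₘ = λ₁ + atan2(By, cos φ₁ + Bx) = -108.61597°

5.491°S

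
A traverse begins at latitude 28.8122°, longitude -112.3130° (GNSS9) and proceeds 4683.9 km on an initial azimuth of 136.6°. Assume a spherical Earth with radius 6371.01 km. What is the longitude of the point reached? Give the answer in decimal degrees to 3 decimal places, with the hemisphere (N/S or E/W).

δ = d/R = 4683.9/6371.01 = 0.735190 rad
φ₂ = arcsin(sin φ₁ cos δ + cos φ₁ sin δ cos θ)
   = arcsin(0.48194·0.74170 + 0.87620·0.67073·-0.72657) = -3.98797°
λ₂ = λ₁ + atan2(sin θ sin δ cos φ₁, cos δ − sin φ₁ sin φ₂) = -84.79888°

84.799°W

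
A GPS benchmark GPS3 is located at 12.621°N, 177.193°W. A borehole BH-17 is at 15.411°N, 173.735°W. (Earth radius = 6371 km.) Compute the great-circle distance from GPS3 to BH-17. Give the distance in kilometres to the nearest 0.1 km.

485.2 km

Δφ = 2.7900°,  Δλ = 3.4580°
a = sin²(Δφ/2) + cos φ₁ cos φ₂ sin²(Δλ/2) = 0.001449
c = 2·arcsin(√a) = 0.076152 rad = 4.3632°
d = R·c = 6371 × 0.076152 = 485.2 km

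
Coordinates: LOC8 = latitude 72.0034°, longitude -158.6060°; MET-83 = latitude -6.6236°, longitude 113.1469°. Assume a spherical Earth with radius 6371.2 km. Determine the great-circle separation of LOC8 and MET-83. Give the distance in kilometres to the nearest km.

Δφ = -78.6270°,  Δλ = -88.2471°
a = sin²(Δφ/2) + cos φ₁ cos φ₂ sin²(Δλ/2) = 0.550158
c = 2·arcsin(√a) = 1.671281 rad = 95.7573°
d = R·c = 6371.2 × 1.671281 = 10648.1 km

10648 km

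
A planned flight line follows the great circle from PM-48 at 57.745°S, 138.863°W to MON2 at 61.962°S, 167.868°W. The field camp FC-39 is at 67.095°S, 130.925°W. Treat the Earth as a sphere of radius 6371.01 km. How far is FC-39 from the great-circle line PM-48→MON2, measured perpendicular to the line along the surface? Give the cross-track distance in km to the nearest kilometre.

1096 km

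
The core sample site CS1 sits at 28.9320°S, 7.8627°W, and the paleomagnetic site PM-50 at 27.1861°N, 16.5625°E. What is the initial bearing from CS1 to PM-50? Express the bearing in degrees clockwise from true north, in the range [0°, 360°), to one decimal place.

Δλ = 24.4252°
y = sin Δλ · cos φ₂ = 0.367824
x = cos φ₁ sin φ₂ − sin φ₁ cos φ₂ cos Δλ = 0.791675
θ = atan2(y, x) = 24.9203° → 24.9203° (mod 360°)

24.9°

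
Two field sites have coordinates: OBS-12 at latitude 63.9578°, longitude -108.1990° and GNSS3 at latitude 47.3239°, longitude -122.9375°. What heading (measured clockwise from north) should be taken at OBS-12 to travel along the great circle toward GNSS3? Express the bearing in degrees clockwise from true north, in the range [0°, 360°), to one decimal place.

Δλ = -14.7385°
y = sin Δλ · cos φ₂ = -0.172451
x = cos φ₁ sin φ₂ − sin φ₁ cos φ₂ cos Δλ = -0.266216
θ = atan2(y, x) = -147.0654° → 212.9346° (mod 360°)

212.9°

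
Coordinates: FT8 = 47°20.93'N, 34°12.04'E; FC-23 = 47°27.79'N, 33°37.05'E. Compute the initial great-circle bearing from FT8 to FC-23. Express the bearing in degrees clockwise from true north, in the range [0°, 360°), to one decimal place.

286.4°

FT8: φ = +47.34883°, λ = +34.20067°
FC-23: φ = +47.46317°, λ = +33.61750°
Δλ = -0.5832°
y = sin Δλ · cos φ₂ = -0.006881
x = cos φ₁ sin φ₂ − sin φ₁ cos φ₂ cos Δλ = 0.002021
θ = atan2(y, x) = -73.6302° → 286.3698° (mod 360°)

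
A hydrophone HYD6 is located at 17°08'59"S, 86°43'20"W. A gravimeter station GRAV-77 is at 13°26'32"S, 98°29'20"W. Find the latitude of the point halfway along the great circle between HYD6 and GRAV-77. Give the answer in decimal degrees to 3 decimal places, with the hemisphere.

HYD6: φ = -17.14972°, λ = -86.72222°
GRAV-77: φ = -13.44222°, λ = -98.48889°
Bx = cos φ₂ cos Δλ = 0.952167,  By = cos φ₂ sin Δλ = -0.198340
φₘ = atan2(sin φ₁ + sin φ₂, √((cos φ₁ + Bx)² + By²)) = -15.37314°
λₘ = λ₁ + atan2(By, cos φ₁ + Bx) = -92.65782°

15.373°S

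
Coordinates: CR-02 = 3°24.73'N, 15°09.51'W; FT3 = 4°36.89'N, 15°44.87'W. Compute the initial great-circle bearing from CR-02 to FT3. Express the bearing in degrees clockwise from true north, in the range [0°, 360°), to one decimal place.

334.0°

CR-02: φ = +3.41217°, λ = -15.15850°
FT3: φ = +4.61483°, λ = -15.74783°
Δλ = -0.5893°
y = sin Δλ · cos φ₂ = -0.010252
x = cos φ₁ sin φ₂ − sin φ₁ cos φ₂ cos Δλ = 0.020992
θ = atan2(y, x) = -26.0303° → 333.9697° (mod 360°)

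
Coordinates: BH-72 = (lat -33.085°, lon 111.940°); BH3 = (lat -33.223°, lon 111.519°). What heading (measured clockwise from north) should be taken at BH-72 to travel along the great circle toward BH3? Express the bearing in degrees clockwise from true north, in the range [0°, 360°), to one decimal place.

Δλ = -0.4210°
y = sin Δλ · cos φ₂ = -0.006147
x = cos φ₁ sin φ₂ − sin φ₁ cos φ₂ cos Δλ = -0.002421
θ = atan2(y, x) = -111.4969° → 248.5031° (mod 360°)

248.5°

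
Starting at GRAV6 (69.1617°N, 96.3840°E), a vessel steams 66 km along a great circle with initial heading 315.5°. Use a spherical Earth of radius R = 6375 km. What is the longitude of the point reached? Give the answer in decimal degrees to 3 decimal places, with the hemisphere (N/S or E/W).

δ = d/R = 66/6375 = 0.010353 rad
φ₂ = arcsin(sin φ₁ cos δ + cos φ₁ sin δ cos θ)
   = arcsin(0.93459·0.99995 + 0.35573·0.01035·0.71325) = 69.58074°
λ₂ = λ₁ + atan2(sin θ sin δ cos φ₁, cos δ − sin φ₁ sin φ₂) = 95.19225°

95.192°E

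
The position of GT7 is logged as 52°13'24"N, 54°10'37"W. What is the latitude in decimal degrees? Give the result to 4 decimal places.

52.2233°N

52° + 13′/60 + 24″/3600 = 52 + 0.21667 + 0.00667 = 52.2233°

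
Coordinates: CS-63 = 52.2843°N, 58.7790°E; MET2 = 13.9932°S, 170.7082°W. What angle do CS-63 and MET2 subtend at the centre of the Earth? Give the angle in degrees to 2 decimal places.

125.23°

Δφ = -66.2775°,  Δλ = 130.5128°
a = sin²(Δφ/2) + cos φ₁ cos φ₂ sin²(Δλ/2) = 0.788445
c = 2·arcsin(√a) = 2.185712 rad = 125.2321°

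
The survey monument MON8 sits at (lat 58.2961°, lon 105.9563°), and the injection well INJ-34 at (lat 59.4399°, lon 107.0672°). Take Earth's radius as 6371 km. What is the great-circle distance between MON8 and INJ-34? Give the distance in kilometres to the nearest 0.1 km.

142.3 km

Δφ = 1.1438°,  Δλ = 1.1109°
a = sin²(Δφ/2) + cos φ₁ cos φ₂ sin²(Δλ/2) = 0.000125
c = 2·arcsin(√a) = 0.022338 rad = 1.2799°
d = R·c = 6371 × 0.022338 = 142.3 km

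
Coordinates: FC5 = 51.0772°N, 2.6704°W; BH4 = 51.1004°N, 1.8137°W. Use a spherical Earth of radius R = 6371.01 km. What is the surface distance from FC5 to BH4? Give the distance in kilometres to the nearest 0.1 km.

59.9 km

Δφ = 0.0232°,  Δλ = 0.8567°
a = sin²(Δφ/2) + cos φ₁ cos φ₂ sin²(Δλ/2) = 0.000022
c = 2·arcsin(√a) = 0.009400 rad = 0.5386°
d = R·c = 6371.01 × 0.009400 = 59.9 km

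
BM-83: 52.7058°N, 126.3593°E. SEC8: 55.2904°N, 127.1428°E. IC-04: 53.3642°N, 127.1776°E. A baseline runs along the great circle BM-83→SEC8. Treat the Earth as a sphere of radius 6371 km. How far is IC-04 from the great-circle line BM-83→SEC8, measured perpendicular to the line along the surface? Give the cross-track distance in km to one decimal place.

41.0 km

δ₁₃ = central angle BM-83→IC-04 = 0.014346 rad  (haversine)
θ₁₃ = bearing BM-83→IC-04 = 36.447°,  θ₁₂ = bearing BM-83→SEC8 = 9.787°
dₓₜ = R·arcsin(sin δ₁₃ · sin(θ₁₃ − θ₁₂)) = 6371·arcsin(0.01435·sin(26.659°)) = 41.007 km
|dₓₜ| = 41.007 km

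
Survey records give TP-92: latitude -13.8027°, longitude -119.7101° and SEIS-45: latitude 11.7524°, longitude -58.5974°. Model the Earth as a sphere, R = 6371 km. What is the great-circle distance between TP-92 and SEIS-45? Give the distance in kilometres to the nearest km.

7311 km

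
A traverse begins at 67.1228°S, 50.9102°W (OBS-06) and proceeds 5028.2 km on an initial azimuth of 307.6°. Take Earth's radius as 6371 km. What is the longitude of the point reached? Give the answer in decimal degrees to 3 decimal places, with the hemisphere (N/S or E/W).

δ = d/R = 5028.2/6371 = 0.789232 rad
φ₂ = arcsin(sin φ₁ cos δ + cos φ₁ sin δ cos θ)
   = arcsin(-0.92134·0.70439 + 0.38876·0.70981·0.61015) = -28.72568°
λ₂ = λ₁ + atan2(sin θ sin δ cos φ₁, cos δ − sin φ₁ sin φ₂) = -90.79916°

90.799°W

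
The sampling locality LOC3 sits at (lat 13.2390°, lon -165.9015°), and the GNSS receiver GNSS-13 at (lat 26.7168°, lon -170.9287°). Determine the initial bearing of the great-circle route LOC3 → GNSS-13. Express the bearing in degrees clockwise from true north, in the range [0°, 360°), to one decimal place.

Δλ = -5.0272°
y = sin Δλ · cos φ₂ = -0.078273
x = cos φ₁ sin φ₂ − sin φ₁ cos φ₂ cos Δλ = 0.233856
θ = atan2(y, x) = -18.5058° → 341.4942° (mod 360°)

341.5°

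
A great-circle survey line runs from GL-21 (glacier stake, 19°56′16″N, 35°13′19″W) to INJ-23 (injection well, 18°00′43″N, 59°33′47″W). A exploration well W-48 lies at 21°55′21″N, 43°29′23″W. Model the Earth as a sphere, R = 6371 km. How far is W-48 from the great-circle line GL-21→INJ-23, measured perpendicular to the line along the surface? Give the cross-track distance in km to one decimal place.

GL-21: φ = +19.93778°, λ = -35.22194°
INJ-23: φ = +18.01194°, λ = -59.56306°
W-48: φ = +21.92250°, λ = -43.48972°
δ₁₃ = central angle GL-21→W-48 = 0.139135 rad  (haversine)
θ₁₃ = bearing GL-21→W-48 = 285.868°,  θ₁₂ = bearing GL-21→INJ-23 = 269.301°
dₓₜ = R·arcsin(sin δ₁₃ · sin(θ₁₃ − θ₁₂)) = 6371·arcsin(0.13869·sin(16.567°)) = 252.003 km
|dₓₜ| = 252.003 km

252.0 km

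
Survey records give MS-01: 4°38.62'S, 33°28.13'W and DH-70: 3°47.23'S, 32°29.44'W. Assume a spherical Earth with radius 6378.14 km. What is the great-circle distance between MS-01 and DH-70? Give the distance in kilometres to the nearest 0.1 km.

MS-01: φ = -4.64367°, λ = -33.46883°
DH-70: φ = -3.78717°, λ = -32.49067°
Δφ = 0.8565°,  Δλ = 0.9782°
a = sin²(Δφ/2) + cos φ₁ cos φ₂ sin²(Δλ/2) = 0.000128
c = 2·arcsin(√a) = 0.022657 rad = 1.2982°
d = R·c = 6378.14 × 0.022657 = 144.5 km

144.5 km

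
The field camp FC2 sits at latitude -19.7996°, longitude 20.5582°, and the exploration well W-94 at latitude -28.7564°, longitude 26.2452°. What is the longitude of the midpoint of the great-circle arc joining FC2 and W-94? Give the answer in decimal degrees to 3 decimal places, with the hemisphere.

Bx = cos φ₂ cos Δλ = 0.872358,  By = cos φ₂ sin Δλ = 0.086873
φₘ = atan2(sin φ₁ + sin φ₂, √((cos φ₁ + Bx)² + By²)) = -24.30443°
λₘ = λ₁ + atan2(By, cos φ₁ + Bx) = 23.30116°

23.301°E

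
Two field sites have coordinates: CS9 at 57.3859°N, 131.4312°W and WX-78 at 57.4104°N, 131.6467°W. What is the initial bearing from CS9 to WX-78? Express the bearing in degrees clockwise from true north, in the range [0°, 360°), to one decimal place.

282.0°

Δλ = -0.2155°
y = sin Δλ · cos φ₂ = -0.002026
x = cos φ₁ sin φ₂ − sin φ₁ cos φ₂ cos Δλ = 0.000431
θ = atan2(y, x) = -77.9943° → 282.0057° (mod 360°)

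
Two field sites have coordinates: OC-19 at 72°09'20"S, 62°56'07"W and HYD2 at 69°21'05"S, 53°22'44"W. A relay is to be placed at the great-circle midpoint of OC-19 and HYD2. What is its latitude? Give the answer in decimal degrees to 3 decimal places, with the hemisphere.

OC-19: φ = -72.15556°, λ = -62.93528°
HYD2: φ = -69.35139°, λ = -53.37889°
Bx = cos φ₂ cos Δλ = 0.347742,  By = cos φ₂ sin Δλ = 0.058544
φₘ = atan2(sin φ₁ + sin φ₂, √((cos φ₁ + Bx)² + By²)) = -70.81516°
λₘ = λ₁ + atan2(By, cos φ₁ + Bx) = -57.82135°

70.815°S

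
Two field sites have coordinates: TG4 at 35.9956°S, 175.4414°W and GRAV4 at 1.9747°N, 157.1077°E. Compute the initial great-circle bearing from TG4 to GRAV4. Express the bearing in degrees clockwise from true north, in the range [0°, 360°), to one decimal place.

Δλ = -27.4509°
y = sin Δλ · cos φ₂ = -0.460715
x = cos φ₁ sin φ₂ − sin φ₁ cos φ₂ cos Δλ = 0.549118
θ = atan2(y, x) = -39.9969° → 320.0031° (mod 360°)

320.0°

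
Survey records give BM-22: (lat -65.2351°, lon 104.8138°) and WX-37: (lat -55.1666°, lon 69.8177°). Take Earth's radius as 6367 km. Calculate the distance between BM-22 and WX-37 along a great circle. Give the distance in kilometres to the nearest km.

Δφ = 10.0685°,  Δλ = -34.9961°
a = sin²(Δφ/2) + cos φ₁ cos φ₂ sin²(Δλ/2) = 0.029331
c = 2·arcsin(√a) = 0.344225 rad = 19.7226°
d = R·c = 6367 × 0.344225 = 2191.7 km

2192 km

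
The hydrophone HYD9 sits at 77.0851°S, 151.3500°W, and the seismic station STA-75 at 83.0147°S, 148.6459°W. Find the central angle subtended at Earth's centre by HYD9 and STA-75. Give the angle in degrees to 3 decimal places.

Δφ = -5.9296°,  Δλ = 2.7041°
a = sin²(Δφ/2) + cos φ₁ cos φ₂ sin²(Δλ/2) = 0.002690
c = 2·arcsin(√a) = 0.103784 rad = 5.9464°

5.946°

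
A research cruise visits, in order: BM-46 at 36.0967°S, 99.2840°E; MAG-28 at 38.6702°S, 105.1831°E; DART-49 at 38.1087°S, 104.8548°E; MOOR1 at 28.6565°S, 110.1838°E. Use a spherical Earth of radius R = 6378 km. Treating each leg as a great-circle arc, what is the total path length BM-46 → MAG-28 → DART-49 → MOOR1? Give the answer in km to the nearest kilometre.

BM-46→MAG-28: c = 0.093301 rad, d = 595.07 km
MAG-28→DART-49: c = 0.010780 rad, d = 68.76 km
DART-49→MOOR1: c = 0.182249 rad, d = 1162.38 km
Total = 595.07 + 68.76 + 1162.38 = 1826.21 km

1826 km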